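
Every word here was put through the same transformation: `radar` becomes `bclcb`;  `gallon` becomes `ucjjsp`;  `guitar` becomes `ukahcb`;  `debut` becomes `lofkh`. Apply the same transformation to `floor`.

Each letter's alphabet position (a=0..z=25) is mapped through 3·x+2 mod 26 — an affine cipher.
On floor: f(5)→3·5+2≡17=r; l(11)→3·11+2≡9=j; o(14)→3·14+2≡18=s; o(14)→3·14+2≡18=s; r(17)→3·17+2≡1=b (all mod 26).

rjssb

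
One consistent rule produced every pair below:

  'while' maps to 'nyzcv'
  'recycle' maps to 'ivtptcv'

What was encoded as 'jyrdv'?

shame

Compare letters: w→n is +17, h→y is +17, i→z is +17 — a constant shift. This is a Caesar cipher with shift 17.
Undoing it on jyrdv: j−17=s, y−17=h, r−17=a, d−17=m, v−17=e.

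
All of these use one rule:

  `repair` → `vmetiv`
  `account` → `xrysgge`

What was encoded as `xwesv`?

The output letters match the input read backwards, each shifted +4: repair reversed is riaper. Two steps: reverse the string, then apply a Caesar shift of +4.
Undoing it on xwesv: shift back: x−4=t, w−4=s, e−4=a, s−4=o, v−4=r → tsaor; then reverse → roast.

roast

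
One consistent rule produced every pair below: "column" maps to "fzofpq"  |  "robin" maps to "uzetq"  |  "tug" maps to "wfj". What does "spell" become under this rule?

The shift depends on letter class: consonant c→f is +3, but vowel o→z is +11. The rule splits by letter class: vowels +11, consonants +3.
For spell: s(cons)+3=v, p(cons)+3=s, e(vowel)+11=p, l(cons)+3=o, l(cons)+3=o.

vspoo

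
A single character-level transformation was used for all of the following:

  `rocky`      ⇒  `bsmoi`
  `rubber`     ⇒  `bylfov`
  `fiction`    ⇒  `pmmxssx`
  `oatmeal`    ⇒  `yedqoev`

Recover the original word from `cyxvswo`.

The shifts repeat in a cycle of length 2: positions 0,1,… shift by +10, +4, then the pattern repeats.
Decoding cyxvswo: c−10=s, y−4=u, x−10=n, v−4=r, s−10=i, w−4=s, o−10=e.

sunrise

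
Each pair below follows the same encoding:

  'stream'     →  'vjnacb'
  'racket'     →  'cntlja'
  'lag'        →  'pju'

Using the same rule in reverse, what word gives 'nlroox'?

The word is reversed, then every letter is shifted forward by 9.
Reversing it on nlroox: shift back: n−9=e, l−9=c, r−9=i, o−9=f, o−9=f, x−9=o → eciffo; then reverse → office.

office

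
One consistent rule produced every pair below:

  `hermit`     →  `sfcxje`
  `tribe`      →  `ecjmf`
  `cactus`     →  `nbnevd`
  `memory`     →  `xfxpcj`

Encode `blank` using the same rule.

mwbyv

The shift depends on letter class: consonant h→s is +11, but vowel e→f is +1. The rule splits by letter class: vowels +1, consonants +11.
For blank: b(cons)+11=m, l(cons)+11=w, a(vowel)+1=b, n(cons)+11=y, k(cons)+11=v.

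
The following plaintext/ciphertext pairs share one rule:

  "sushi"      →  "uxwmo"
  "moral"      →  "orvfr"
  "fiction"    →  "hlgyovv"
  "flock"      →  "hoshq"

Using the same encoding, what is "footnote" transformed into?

In sushi: s→u is +2, u→x is +3, s→w is +4, h→m is +5 — the shift increases by 1 each position. Each letter shifts forward by (position + 2), i.e. 2, 3, 4, … — the shift grows by one for each successive letter.
Applying it to footnote: f+2=h, o+3=r, o+4=s, t+5=y, n+6=t, o+7=v, t+8=b, e+9=n.

hrsytvbn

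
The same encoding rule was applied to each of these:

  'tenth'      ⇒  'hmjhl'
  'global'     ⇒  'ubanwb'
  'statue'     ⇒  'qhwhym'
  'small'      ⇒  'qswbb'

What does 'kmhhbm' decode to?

kettle

t(19)→h(7) and e(4)→m(12) fit y≡17x+22 (mod 26); the inverse of 17 mod 26 is 23. Treating letters as 0–25, the rule is x ↦ 17x + 22 (mod 26).
Reversing it on kmhhbm: k(10)→23·(10−22)≡10=k; m(12)→23·(12−22)≡4=e; h(7)→23·(7−22)≡19=t; h(7)→23·(7−22)≡19=t; b(1)→23·(1−22)≡11=l; m(12)→23·(12−22)≡4=e (all mod 26).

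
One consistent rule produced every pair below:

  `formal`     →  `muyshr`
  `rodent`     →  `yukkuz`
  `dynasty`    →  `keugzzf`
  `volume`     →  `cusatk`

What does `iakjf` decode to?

Shifts by position in formal: pos 0: f→m (+7), pos 1: o→u (+6), pos 2: r→y (+7), pos 3: m→s (+6) — repeating every 2. It's a Vigenère-style cipher with numeric key [7,6]: position i shifts by key[i mod 2].
Decoding iakjf: i−7=b, a−6=u, k−7=d, j−6=d, f−7=y.

buddy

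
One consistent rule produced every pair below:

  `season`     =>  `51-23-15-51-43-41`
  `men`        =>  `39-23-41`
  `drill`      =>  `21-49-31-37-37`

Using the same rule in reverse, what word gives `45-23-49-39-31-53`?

The formula is n = 2×(alphabet index, a=1) + 13.
Reversing it on 45-23-49-39-31-53: 45→(45−13)÷2=16=p, 23→(23−13)÷2=5=e, 49→(49−13)÷2=18=r, 39→(39−13)÷2=13=m, 31→(31−13)÷2=9=i, 53→(53−13)÷2=20=t.

permit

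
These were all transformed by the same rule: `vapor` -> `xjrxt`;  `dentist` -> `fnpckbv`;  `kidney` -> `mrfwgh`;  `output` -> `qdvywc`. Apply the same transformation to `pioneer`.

rrqwgnt

Shifts by position in vapor: pos 0: v→x (+2), pos 1: a→j (+9), pos 2: p→r (+2), pos 3: o→x (+9) — repeating every 2. It's a Vigenère-style cipher with numeric key [2,9]: position i shifts by key[i mod 2].
On pioneer: p+2=r, i+9=r, o+2=q, n+9=w, e+2=g, e+9=n, r+2=t.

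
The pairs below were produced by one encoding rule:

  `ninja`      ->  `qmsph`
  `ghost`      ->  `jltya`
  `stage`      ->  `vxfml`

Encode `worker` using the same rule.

zswqlz

In ninja: n→q is +3, i→m is +4, n→s is +5, j→p is +6 — the shift increases by 1 each position. The shift increases by 1 at each position, starting from +3: 3, 4, 5, ….
On worker: w+3=z, o+4=s, r+5=w, k+6=q, e+7=l, r+8=z.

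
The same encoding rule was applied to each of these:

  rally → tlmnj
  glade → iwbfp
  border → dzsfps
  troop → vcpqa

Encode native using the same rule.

Shifts by position in rally: pos 0: r→t (+2), pos 1: a→l (+11), pos 2: l→m (+1), pos 3: l→n (+2), pos 4: y→j (+11) — repeating every 3. A repeating key of period 3 is used — shifts +2, +11, +1 over and over.
On native: n+2=p, a+11=l, t+1=u, i+2=k, v+11=g, e+1=f.

plukgf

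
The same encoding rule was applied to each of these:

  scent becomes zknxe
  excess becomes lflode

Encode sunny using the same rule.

The shift increases by 1 at each position, starting from +7: 7, 8, 9, ….
On sunny: s+7=z, u+8=c, n+9=w, n+10=x, y+11=j.

zcwxj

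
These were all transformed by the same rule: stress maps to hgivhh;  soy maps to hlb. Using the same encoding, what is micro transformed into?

nrxil

Each pair mirrors across the alphabet (s↔h, t↔g, r↔i): positions sum to 25. This is the alphabet-reversal cipher (Atbash): a becomes z, b becomes y, etc.
For micro: m↔n, i↔r, c↔x, r↔i, o↔l.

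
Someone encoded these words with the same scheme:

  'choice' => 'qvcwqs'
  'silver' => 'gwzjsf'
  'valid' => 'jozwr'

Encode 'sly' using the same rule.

gzm

This is a Caesar cipher with shift 14.
For sly: s+14=g, l+14=z, y+14=m.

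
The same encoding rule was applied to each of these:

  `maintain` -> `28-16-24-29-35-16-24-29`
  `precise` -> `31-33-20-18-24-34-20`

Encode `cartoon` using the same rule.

m is letter #13 and maps to 28: an offset of 15. Each letter is replaced by its alphabet position (a=1..z=26) + 15.
Applying it to cartoon: c=3→18, a=1→16, r=18→33, t=20→35, o=15→30, o=15→30, n=14→29.

18-16-33-35-30-30-29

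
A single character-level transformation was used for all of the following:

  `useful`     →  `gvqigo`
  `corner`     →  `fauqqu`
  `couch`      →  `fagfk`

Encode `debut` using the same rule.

The shift depends on letter class: consonant s→v is +3, but vowel u→g is +12. Two shifts are in play — +12 for a/e/i/o/u, +3 for every other letter.
For debut: d(cons)+3=g, e(vowel)+12=q, b(cons)+3=e, u(vowel)+12=g, t(cons)+3=w.

gqegw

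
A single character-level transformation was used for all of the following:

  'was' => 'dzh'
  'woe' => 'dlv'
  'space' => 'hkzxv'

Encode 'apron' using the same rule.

Each pair mirrors across the alphabet (w↔d, a↔z, s↔h): positions sum to 25. This is the alphabet-reversal cipher (Atbash): a becomes z, b becomes y, etc.
On apron: a↔z, p↔k, r↔i, o↔l, n↔m.

zkilm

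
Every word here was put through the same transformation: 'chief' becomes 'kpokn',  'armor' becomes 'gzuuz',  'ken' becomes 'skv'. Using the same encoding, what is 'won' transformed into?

euv

The shift depends on letter class: consonant c→k is +8, but vowel i→o is +6. The rule splits by letter class: vowels +6, consonants +8.
Applying it to won: w(cons)+8=e, o(vowel)+6=u, n(cons)+8=v.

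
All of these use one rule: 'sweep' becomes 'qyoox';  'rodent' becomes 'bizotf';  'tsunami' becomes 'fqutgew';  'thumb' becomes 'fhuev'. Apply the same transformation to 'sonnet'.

qittof

s(18)→q(16) and w(22)→y(24) fit y≡15x+6 (mod 26); the inverse of 15 mod 26 is 7. This is an affine cipher: with a=0,…,z=25, each position x becomes (15x+6) mod 26.
For sonnet: s(18)→15·18+6≡16=q; o(14)→15·14+6≡8=i; n(13)→15·13+6≡19=t; n(13)→15·13+6≡19=t; e(4)→15·4+6≡14=o; t(19)→15·19+6≡5=f (all mod 26).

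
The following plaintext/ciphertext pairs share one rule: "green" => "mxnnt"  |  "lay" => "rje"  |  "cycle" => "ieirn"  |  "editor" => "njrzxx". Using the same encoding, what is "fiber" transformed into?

lrhnx

The rule splits by letter class: vowels +9, consonants +6.
For fiber: f(cons)+6=l, i(vowel)+9=r, b(cons)+6=h, e(vowel)+9=n, r(cons)+6=x.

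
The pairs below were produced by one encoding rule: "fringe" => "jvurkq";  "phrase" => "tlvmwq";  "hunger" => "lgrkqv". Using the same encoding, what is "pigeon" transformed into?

The shift depends on letter class: consonant f→j is +4, but vowel i→u is +12. Two shifts are in play — +12 for a/e/i/o/u, +4 for every other letter.
Applying it to pigeon: p(cons)+4=t, i(vowel)+12=u, g(cons)+4=k, e(vowel)+12=q, o(vowel)+12=a, n(cons)+4=r.

tukqar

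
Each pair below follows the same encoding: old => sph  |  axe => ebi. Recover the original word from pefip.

Compare letters: o→s is +4, l→p is +4, d→h is +4 — a constant shift. Every letter moves 4 places later in the alphabet, wrapping around z→a.
Undoing it on pefip: p−4=l, e−4=a, f−4=b, i−4=e, p−4=l.

label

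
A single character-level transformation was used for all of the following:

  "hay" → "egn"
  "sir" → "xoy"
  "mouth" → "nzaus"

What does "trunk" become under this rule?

Two steps: reverse the string, then apply a Caesar shift of +6.
On trunk: reverse → knurt; then shift: k+6=q, n+6=t, u+6=a, r+6=x, t+6=z.

qtaxz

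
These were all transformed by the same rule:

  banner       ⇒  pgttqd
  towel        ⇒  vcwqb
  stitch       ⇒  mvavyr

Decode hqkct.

demon

b(1)→p(15) and a(0)→g(6) fit y≡9x+6 (mod 26); the inverse of 9 mod 26 is 3. This is an affine cipher: with a=0,…,z=25, each position x becomes (9x+6) mod 26.
Undoing it on hqkct: h(7)→3·(7−6)≡3=d; q(16)→3·(16−6)≡4=e; k(10)→3·(10−6)≡12=m; c(2)→3·(2−6)≡14=o; t(19)→3·(19−6)≡13=n (all mod 26).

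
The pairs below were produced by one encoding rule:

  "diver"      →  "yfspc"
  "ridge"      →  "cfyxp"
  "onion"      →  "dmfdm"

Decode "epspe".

d(3)→y(24) and i(8)→f(5) fit y≡17x+25 (mod 26); the inverse of 17 mod 26 is 23. Each letter's alphabet position (a=0..z=25) is mapped through 17·x+25 mod 26 — an affine cipher.
Decoding epspe: e(4)→23·(4−25)≡11=l; p(15)→23·(15−25)≡4=e; s(18)→23·(18−25)≡21=v; p(15)→23·(15−25)≡4=e; e(4)→23·(4−25)≡11=l (all mod 26).

level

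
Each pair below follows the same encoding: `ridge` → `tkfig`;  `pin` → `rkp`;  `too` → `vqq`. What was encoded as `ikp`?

Compare letters: r→t is +2, i→k is +2, d→f is +2 — a constant shift. This is a Caesar cipher with shift 2.
Reversing it on ikp: i−2=g, k−2=i, p−2=n.

gin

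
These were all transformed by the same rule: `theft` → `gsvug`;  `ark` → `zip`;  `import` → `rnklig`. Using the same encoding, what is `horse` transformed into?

slihv

Each pair mirrors across the alphabet (t↔g, h↔s, e↔v): positions sum to 25. This is the alphabet-reversal cipher (Atbash): a becomes z, b becomes y, etc.
On horse: h↔s, o↔l, r↔i, s↔h, e↔v.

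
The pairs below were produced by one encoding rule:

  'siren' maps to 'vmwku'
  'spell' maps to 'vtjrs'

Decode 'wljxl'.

In siren: s→v is +3, i→m is +4, r→w is +5, e→k is +6 — the shift increases by 1 each position. The shift increases by 1 at each position, starting from +3: 3, 4, 5, ….
Undoing it on wljxl: w−3=t, l−4=h, j−5=e, x−6=r, l−7=e.

there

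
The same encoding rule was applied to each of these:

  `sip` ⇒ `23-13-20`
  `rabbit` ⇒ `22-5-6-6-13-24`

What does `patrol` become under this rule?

s is letter #19 and maps to 23: an offset of 4. Each letter is replaced by its alphabet position (a=1..z=26) + 4.
Applying it to patrol: p=16→20, a=1→5, t=20→24, r=18→22, o=15→19, l=12→16.

20-5-24-22-19-16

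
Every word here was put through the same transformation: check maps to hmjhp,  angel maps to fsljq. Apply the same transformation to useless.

zxjqjxx

This is a Caesar cipher with shift 5.
For useless: u+5=z, s+5=x, e+5=j, l+5=q, e+5=j, s+5=x, s+5=x.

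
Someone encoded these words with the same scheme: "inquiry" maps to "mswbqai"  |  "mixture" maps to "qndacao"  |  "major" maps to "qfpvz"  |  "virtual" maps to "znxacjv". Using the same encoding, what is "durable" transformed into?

In inquiry: i→m is +4, n→s is +5, q→w is +6, u→b is +7 — the shift increases by 1 each position. Letter i (0-indexed) is shifted by i+4, so successive shifts are 4, 5, 6, ….
Applying it to durable: d+4=h, u+5=z, r+6=x, a+7=h, b+8=j, l+9=u, e+10=o.

hzxhjuo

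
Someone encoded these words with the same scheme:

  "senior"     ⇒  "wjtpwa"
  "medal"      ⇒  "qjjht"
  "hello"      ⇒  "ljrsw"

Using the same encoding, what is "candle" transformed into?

In senior: s→w is +4, e→j is +5, n→t is +6, i→p is +7 — the shift increases by 1 each position. The shift increases by 1 at each position, starting from +4: 4, 5, 6, ….
Applying it to candle: c+4=g, a+5=f, n+6=t, d+7=k, l+8=t, e+9=n.

gftktn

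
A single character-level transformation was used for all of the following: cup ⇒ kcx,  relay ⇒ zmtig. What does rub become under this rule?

Compare letters: c→k is +8, u→c is +8, p→x is +8 — a constant shift. This is a Caesar cipher with shift 8.
Applying it to rub: r+8=z, u+8=c, b+8=j.

zcj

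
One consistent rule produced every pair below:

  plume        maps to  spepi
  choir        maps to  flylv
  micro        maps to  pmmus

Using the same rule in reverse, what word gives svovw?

press

Shifts by position in plume: pos 0: p→s (+3), pos 1: l→p (+4), pos 2: u→e (+10), pos 3: m→p (+3), pos 4: e→i (+4) — repeating every 3. It's a Vigenère-style cipher with numeric key [3,4,10]: position i shifts by key[i mod 3].
Undoing it on svovw: s−3=p, v−4=r, o−10=e, v−3=s, w−4=s.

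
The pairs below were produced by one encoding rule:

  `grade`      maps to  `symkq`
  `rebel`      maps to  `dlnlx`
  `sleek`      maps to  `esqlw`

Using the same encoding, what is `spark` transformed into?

ewmyw

Shifts by position in grade: pos 0: g→s (+12), pos 1: r→y (+7), pos 2: a→m (+12), pos 3: d→k (+7) — repeating every 2. It's a Vigenère-style cipher with numeric key [12,7]: position i shifts by key[i mod 2].
For spark: s+12=e, p+7=w, a+12=m, r+7=y, k+12=w.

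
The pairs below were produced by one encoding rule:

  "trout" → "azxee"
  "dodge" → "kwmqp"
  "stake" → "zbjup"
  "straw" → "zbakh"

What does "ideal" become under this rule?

plnkw

Each letter shifts forward by (position + 7), i.e. 7, 8, 9, … — the shift grows by one for each successive letter.
Applying it to ideal: i+7=p, d+8=l, e+9=n, a+10=k, l+11=w.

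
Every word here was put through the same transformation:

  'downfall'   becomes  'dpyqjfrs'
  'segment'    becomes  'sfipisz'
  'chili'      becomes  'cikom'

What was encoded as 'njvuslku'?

nitrogen

In downfall: d→d is +0, o→p is +1, w→y is +2, n→q is +3 — the shift increases by 1 each position. Letter i (0-indexed) is shifted by i+0, so successive shifts are 0, 1, 2, ….
Undoing it on njvuslku: n−0=n, j−1=i, v−2=t, u−3=r, s−4=o, l−5=g, k−6=e, u−7=n.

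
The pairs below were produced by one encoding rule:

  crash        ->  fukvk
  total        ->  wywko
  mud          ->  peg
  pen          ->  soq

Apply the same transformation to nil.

Two shifts are in play — +10 for a/e/i/o/u, +3 for every other letter.
For nil: n(cons)+3=q, i(vowel)+10=s, l(cons)+3=o.

qso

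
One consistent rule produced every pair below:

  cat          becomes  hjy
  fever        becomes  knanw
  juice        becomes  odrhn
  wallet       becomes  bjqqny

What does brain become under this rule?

gwjrs

The shift depends on letter class: consonant c→h is +5, but vowel a→j is +9. Vowels shift forward by 9 and consonants shift forward by 5.
Applying it to brain: b(cons)+5=g, r(cons)+5=w, a(vowel)+9=j, i(vowel)+9=r, n(cons)+5=s.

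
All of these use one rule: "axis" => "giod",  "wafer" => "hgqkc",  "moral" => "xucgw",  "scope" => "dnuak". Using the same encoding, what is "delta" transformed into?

The shift depends on letter class: consonant x→i is +11, but vowel a→g is +6. The rule splits by letter class: vowels +6, consonants +11.
On delta: d(cons)+11=o, e(vowel)+6=k, l(cons)+11=w, t(cons)+11=e, a(vowel)+6=g.

okweg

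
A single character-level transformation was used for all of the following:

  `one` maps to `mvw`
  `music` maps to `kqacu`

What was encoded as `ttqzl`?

drill

The output letters match the input read backwards, each shifted +8: one reversed is eno. Two steps: reverse the string, then apply a Caesar shift of +8.
Undoing it on ttqzl: shift back: t−8=l, t−8=l, q−8=i, z−8=r, l−8=d → llird; then reverse → drill.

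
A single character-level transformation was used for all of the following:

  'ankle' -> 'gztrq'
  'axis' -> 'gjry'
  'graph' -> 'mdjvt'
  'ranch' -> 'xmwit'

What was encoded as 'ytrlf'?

Shifts by position in ankle: pos 0: a→g (+6), pos 1: n→z (+12), pos 2: k→t (+9), pos 3: l→r (+6), pos 4: e→q (+12) — repeating every 3. The shifts repeat in a cycle of length 3: positions 0,1,… shift by +6, +12, +9, then the pattern repeats.
Undoing it on ytrlf: y−6=s, t−12=h, r−9=i, l−6=f, f−12=t.

shift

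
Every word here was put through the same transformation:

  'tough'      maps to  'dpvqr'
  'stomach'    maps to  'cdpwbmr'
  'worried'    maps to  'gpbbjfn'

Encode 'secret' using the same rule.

cfmbfd

Vowels shift forward by 1 and consonants shift forward by 10.
On secret: s(cons)+10=c, e(vowel)+1=f, c(cons)+10=m, r(cons)+10=b, e(vowel)+1=f, t(cons)+10=d.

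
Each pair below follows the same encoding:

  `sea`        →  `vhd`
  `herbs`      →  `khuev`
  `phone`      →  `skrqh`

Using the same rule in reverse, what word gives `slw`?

Each letter is shifted forward by 3 in the alphabet (a Caesar shift of +3).
Decoding slw: s−3=p, l−3=i, w−3=t.

pit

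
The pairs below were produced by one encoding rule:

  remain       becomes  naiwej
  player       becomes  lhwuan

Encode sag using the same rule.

Compare letters: r→n is +22, e→a is +22, m→i is +22 — a constant shift. This is a Caesar cipher with shift 22.
Applying it to sag: s+22=o, a+22=w, g+22=c.

owc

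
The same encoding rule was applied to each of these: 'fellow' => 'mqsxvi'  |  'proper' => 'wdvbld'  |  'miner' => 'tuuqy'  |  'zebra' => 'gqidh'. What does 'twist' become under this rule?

aipea

The shifts repeat in a cycle of length 2: positions 0,1,… shift by +7, +12, then the pattern repeats.
On twist: t+7=a, w+12=i, i+7=p, s+12=e, t+7=a.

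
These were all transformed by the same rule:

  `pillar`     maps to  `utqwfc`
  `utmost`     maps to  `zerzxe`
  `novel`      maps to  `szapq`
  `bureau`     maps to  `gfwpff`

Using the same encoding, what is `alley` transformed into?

fwqpd

A repeating key of period 2 is used — shifts +5, +11 over and over.
For alley: a+5=f, l+11=w, l+5=q, e+11=p, y+5=d.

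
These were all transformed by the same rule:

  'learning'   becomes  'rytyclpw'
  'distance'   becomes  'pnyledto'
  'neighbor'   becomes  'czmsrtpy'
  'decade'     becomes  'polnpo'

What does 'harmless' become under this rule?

Read the word backwards and shift each letter +11.
Applying it to harmless: reverse → sselmrah; then shift: s+11=d, s+11=d, e+11=p, l+11=w, m+11=x, r+11=c, a+11=l, h+11=s.

ddpwxcls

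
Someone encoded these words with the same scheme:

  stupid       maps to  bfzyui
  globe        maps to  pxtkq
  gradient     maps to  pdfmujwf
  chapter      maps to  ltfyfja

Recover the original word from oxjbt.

It's a Vigenère-style cipher with numeric key [9,12,5]: position i shifts by key[i mod 3].
Reversing it on oxjbt: o−9=f, x−12=l, j−5=e, b−9=s, t−12=h.

flesh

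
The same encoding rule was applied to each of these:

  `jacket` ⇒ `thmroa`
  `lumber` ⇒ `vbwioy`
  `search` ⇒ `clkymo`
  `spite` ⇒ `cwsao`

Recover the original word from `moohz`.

Shifts by position in jacket: pos 0: j→t (+10), pos 1: a→h (+7), pos 2: c→m (+10), pos 3: k→r (+7) — repeating every 2. The shifts repeat in a cycle of length 2: positions 0,1,… shift by +10, +7, then the pattern repeats.
Reversing it on moohz: m−10=c, o−7=h, o−10=e, h−7=a, z−10=p.

cheap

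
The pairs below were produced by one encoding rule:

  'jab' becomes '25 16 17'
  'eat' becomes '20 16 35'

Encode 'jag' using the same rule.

25 16 22

The number is (letter's place in the alphabet, a=1) + 15.
Applying it to jag: j=10→25, a=1→16, g=7→22.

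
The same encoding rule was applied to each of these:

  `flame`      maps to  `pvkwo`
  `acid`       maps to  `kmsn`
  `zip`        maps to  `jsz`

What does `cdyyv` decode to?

stool

Compare letters: f→p is +10, l→v is +10, a→k is +10 — a constant shift. It's a constant shift of +10 (ROT10).
Decoding cdyyv: c−10=s, d−10=t, y−10=o, y−10=o, v−10=l.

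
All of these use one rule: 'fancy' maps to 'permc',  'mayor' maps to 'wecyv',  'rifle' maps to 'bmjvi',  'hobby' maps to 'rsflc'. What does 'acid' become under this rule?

A repeating key of period 3 is used — shifts +10, +4, +4 over and over.
Applying it to acid: a+10=k, c+4=g, i+4=m, d+10=n.

kgmn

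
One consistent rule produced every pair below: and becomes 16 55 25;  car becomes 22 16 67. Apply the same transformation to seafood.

70 28 16 31 58 58 25

With a=1..z=26, the number is 3·pos + 13.
Applying it to seafood: s=19→70, e=5→28, a=1→16, f=6→31, o=15→58, o=15→58, d=4→25.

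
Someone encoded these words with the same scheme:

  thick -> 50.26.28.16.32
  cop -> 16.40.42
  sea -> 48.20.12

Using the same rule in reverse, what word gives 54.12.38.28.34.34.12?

t(#20)→50 and h(#8)→26: differences scale by 2, so n = 2·pos + 10. The formula is n = 2×(alphabet index, a=1) + 10.
Reversing it on 54.12.38.28.34.34.12: 54→(54−10)÷2=22=v, 12→(12−10)÷2=1=a, 38→(38−10)÷2=14=n, 28→(28−10)÷2=9=i, 34→(34−10)÷2=12=l, 34→(34−10)÷2=12=l, 12→(12−10)÷2=1=a.

vanilla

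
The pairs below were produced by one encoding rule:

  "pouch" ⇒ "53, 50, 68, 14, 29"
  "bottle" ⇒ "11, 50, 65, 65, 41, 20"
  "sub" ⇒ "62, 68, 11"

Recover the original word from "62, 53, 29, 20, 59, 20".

sphere

p(#16)→53 and o(#15)→50: differences scale by 3, so n = 3·pos + 5. Each letter becomes 3×(its alphabet position, a=1..z=26) + 5.
Undoing it on 62, 53, 29, 20, 59, 20: 62→(62−5)÷3=19=s, 53→(53−5)÷3=16=p, 29→(29−5)÷3=8=h, 20→(20−5)÷3=5=e, 59→(59−5)÷3=18=r, 20→(20−5)÷3=5=e.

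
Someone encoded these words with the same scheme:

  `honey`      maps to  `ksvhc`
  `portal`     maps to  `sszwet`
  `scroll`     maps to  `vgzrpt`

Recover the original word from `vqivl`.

A repeating key of period 3 is used — shifts +3, +4, +8 over and over.
Reversing it on vqivl: v−3=s, q−4=m, i−8=a, v−3=s, l−4=h.

smash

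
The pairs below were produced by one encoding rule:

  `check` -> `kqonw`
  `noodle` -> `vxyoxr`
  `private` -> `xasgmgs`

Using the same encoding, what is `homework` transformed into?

The shift increases by 1 at each position, starting from +8: 8, 9, 10, ….
Applying it to homework: h+8=p, o+9=x, m+10=w, e+11=p, w+12=i, o+13=b, r+14=f, k+15=z.

pxwpibfz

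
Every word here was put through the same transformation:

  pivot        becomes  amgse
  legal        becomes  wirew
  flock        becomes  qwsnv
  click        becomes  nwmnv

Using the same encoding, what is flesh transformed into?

qwids

The shift depends on letter class: consonant p→a is +11, but vowel i→m is +4. Two shifts are in play — +4 for a/e/i/o/u, +11 for every other letter.
For flesh: f(cons)+11=q, l(cons)+11=w, e(vowel)+4=i, s(cons)+11=d, h(cons)+11=s.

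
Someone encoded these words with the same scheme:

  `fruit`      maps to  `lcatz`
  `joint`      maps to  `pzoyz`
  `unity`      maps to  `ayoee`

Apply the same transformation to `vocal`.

Shifts by position in fruit: pos 0: f→l (+6), pos 1: r→c (+11), pos 2: u→a (+6), pos 3: i→t (+11) — repeating every 2. It's a Vigenère-style cipher with numeric key [6,11]: position i shifts by key[i mod 2].
On vocal: v+6=b, o+11=z, c+6=i, a+11=l, l+6=r.

bzilr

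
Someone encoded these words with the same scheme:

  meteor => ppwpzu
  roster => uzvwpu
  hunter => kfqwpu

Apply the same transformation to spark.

The shift depends on letter class: consonant m→p is +3, but vowel e→p is +11. The rule splits by letter class: vowels +11, consonants +3.
For spark: s(cons)+3=v, p(cons)+3=s, a(vowel)+11=l, r(cons)+3=u, k(cons)+3=n.

vslun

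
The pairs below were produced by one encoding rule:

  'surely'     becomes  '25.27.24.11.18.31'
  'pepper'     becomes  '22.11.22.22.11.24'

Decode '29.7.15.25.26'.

waist

s is letter #19 and maps to 25: an offset of 6. Each letter is replaced by its alphabet position (a=1..z=26) + 6.
Undoing it on 29.7.15.25.26: 29→(29−6)÷1=23=w, 7→(7−6)÷1=1=a, 15→(15−6)÷1=9=i, 25→(25−6)÷1=19=s, 26→(26−6)÷1=20=t.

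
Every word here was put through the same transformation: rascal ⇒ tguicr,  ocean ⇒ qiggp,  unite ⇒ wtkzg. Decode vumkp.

Shifts by position in rascal: pos 0: r→t (+2), pos 1: a→g (+6), pos 2: s→u (+2), pos 3: c→i (+6) — repeating every 2. The shifts repeat in a cycle of length 2: positions 0,1,… shift by +2, +6, then the pattern repeats.
Undoing it on vumkp: v−2=t, u−6=o, m−2=k, k−6=e, p−2=n.

token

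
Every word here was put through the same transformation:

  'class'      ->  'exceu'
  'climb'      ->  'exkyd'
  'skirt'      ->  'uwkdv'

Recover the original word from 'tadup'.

Shifts by position in class: pos 0: c→e (+2), pos 1: l→x (+12), pos 2: a→c (+2), pos 3: s→e (+12) — repeating every 2. A repeating key of period 2 is used — shifts +2, +12 over and over.
Decoding tadup: t−2=r, a−12=o, d−2=b, u−12=i, p−2=n.

robin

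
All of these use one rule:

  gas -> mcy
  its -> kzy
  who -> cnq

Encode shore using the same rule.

ynqxg

The shift depends on letter class: consonant g→m is +6, but vowel a→c is +2. The rule splits by letter class: vowels +2, consonants +6.
Applying it to shore: s(cons)+6=y, h(cons)+6=n, o(vowel)+2=q, r(cons)+6=x, e(vowel)+2=g.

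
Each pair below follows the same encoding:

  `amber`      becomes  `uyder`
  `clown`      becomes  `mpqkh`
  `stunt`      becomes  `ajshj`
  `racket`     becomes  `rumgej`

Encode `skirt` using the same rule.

agorj

Each letter's alphabet position (a=0..z=25) is mapped through 9·x+20 mod 26 — an affine cipher.
For skirt: s(18)→9·18+20≡0=a; k(10)→9·10+20≡6=g; i(8)→9·8+20≡14=o; r(17)→9·17+20≡17=r; t(19)→9·19+20≡9=j (all mod 26).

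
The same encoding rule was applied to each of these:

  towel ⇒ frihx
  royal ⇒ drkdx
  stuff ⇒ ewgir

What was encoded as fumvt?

trash

Shifts by position in towel: pos 0: t→f (+12), pos 1: o→r (+3), pos 2: w→i (+12), pos 3: e→h (+3) — repeating every 2. The shifts repeat in a cycle of length 2: positions 0,1,… shift by +12, +3, then the pattern repeats.
Undoing it on fumvt: f−12=t, u−3=r, m−12=a, v−3=s, t−12=h.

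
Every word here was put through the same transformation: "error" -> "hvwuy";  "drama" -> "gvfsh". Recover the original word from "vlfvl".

In error: e→h is +3, r→v is +4, r→w is +5, o→u is +6 — the shift increases by 1 each position. Letter i (0-indexed) is shifted by i+3, so successive shifts are 3, 4, 5, ….
Decoding vlfvl: v−3=s, l−4=h, f−5=a, v−6=p, l−7=e.

shape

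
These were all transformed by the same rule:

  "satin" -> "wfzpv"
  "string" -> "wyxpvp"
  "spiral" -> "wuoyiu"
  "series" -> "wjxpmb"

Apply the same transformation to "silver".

In satin: s→w is +4, a→f is +5, t→z is +6, i→p is +7 — the shift increases by 1 each position. The shift increases by 1 at each position, starting from +4: 4, 5, 6, ….
On silver: s+4=w, i+5=n, l+6=r, v+7=c, e+8=m, r+9=a.

wnrcma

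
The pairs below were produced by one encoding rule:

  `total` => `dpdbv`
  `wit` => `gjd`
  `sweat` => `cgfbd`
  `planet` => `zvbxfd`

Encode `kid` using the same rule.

The shift depends on letter class: consonant t→d is +10, but vowel o→p is +1. The rule splits by letter class: vowels +1, consonants +10.
For kid: k(cons)+10=u, i(vowel)+1=j, d(cons)+10=n.

ujn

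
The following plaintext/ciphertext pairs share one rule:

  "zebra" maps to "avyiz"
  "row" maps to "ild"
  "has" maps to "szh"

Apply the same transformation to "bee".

yvv

Each pair mirrors across the alphabet (z↔a, e↔v, b↔y): positions sum to 25. This is the alphabet-reversal cipher (Atbash): a becomes z, b becomes y, etc.
On bee: b↔y, e↔v, e↔v.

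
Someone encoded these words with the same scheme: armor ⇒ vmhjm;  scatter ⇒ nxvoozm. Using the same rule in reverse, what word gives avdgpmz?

failure

Compare letters: a→v is +21, r→m is +21, m→h is +21 — a constant shift. Each letter is shifted forward by 21 in the alphabet (a Caesar shift of +21).
Reversing it on avdgpmz: a−21=f, v−21=a, d−21=i, g−21=l, p−21=u, m−21=r, z−21=e.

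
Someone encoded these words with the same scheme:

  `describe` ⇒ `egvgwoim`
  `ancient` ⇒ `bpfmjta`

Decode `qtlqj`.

prime

In describe: d→e is +1, e→g is +2, s→v is +3, c→g is +4 — the shift increases by 1 each position. The shift increases by 1 at each position, starting from +1: 1, 2, 3, ….
Decoding qtlqj: q−1=p, t−2=r, l−3=i, q−4=m, j−5=e.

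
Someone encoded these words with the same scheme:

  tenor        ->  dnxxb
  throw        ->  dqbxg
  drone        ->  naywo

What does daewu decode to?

Shifts by position in tenor: pos 0: t→d (+10), pos 1: e→n (+9), pos 2: n→x (+10), pos 3: o→x (+9) — repeating every 2. The shifts repeat in a cycle of length 2: positions 0,1,… shift by +10, +9, then the pattern repeats.
Decoding daewu: d−10=t, a−9=r, e−10=u, w−9=n, u−10=k.

trunk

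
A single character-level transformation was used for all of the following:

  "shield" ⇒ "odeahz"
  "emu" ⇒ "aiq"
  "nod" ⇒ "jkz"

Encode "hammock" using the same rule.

Compare letters: s→o is +22, h→d is +22, i→e is +22 — a constant shift. This is a Caesar cipher with shift 22.
On hammock: h+22=d, a+22=w, m+22=i, m+22=i, o+22=k, c+22=y, k+22=g.

dwiikyg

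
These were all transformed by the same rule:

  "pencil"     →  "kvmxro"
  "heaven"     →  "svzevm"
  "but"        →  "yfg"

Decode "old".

low

This is the alphabet-reversal cipher (Atbash): a becomes z, b becomes y, etc.
Reversing it on old: o↔l, l↔o, d↔w.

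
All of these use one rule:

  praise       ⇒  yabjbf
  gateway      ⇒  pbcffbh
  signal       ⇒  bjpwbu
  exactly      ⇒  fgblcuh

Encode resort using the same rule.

The shift depends on letter class: consonant p→y is +9, but vowel a→b is +1. The rule splits by letter class: vowels +1, consonants +9.
Applying it to resort: r(cons)+9=a, e(vowel)+1=f, s(cons)+9=b, o(vowel)+1=p, r(cons)+9=a, t(cons)+9=c.

afbpac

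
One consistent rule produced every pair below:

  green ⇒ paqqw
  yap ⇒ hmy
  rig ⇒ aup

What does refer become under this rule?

The shift depends on letter class: consonant g→p is +9, but vowel e→q is +12. Vowels shift forward by 12 and consonants shift forward by 9.
On refer: r(cons)+9=a, e(vowel)+12=q, f(cons)+9=o, e(vowel)+12=q, r(cons)+9=a.

aqoqa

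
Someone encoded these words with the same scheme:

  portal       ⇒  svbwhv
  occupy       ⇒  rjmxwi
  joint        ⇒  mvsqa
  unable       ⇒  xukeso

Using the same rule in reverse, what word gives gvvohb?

dollar

Shifts by position in portal: pos 0: p→s (+3), pos 1: o→v (+7), pos 2: r→b (+10), pos 3: t→w (+3), pos 4: a→h (+7), pos 5: l→v (+10) — repeating every 3. The shifts repeat in a cycle of length 3: positions 0,1,… shift by +3, +7, +10, then the pattern repeats.
Decoding gvvohb: g−3=d, v−7=o, v−10=l, o−3=l, h−7=a, b−10=r.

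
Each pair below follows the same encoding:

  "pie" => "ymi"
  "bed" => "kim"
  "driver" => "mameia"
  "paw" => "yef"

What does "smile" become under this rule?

The shift depends on letter class: consonant p→y is +9, but vowel i→m is +4. The rule splits by letter class: vowels +4, consonants +9.
For smile: s(cons)+9=b, m(cons)+9=v, i(vowel)+4=m, l(cons)+9=u, e(vowel)+4=i.

bvmui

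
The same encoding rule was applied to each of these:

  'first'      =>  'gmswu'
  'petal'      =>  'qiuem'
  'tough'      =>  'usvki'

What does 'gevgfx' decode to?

Shifts by position in first: pos 0: f→g (+1), pos 1: i→m (+4), pos 2: r→s (+1), pos 3: s→w (+4) — repeating every 2. A repeating key of period 2 is used — shifts +1, +4 over and over.
Decoding gevgfx: g−1=f, e−4=a, v−1=u, g−4=c, f−1=e, x−4=t.

faucet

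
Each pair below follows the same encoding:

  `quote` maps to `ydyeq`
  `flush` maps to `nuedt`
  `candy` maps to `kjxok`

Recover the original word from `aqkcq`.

In quote: q→y is +8, u→d is +9, o→y is +10, t→e is +11 — the shift increases by 1 each position. The shift increases by 1 at each position, starting from +8: 8, 9, 10, ….
Reversing it on aqkcq: a−8=s, q−9=h, k−10=a, c−11=r, q−12=e.

share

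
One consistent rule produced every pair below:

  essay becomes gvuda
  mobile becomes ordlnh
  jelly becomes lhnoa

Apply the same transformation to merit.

Shifts by position in essay: pos 0: e→g (+2), pos 1: s→v (+3), pos 2: s→u (+2), pos 3: a→d (+3) — repeating every 2. It's a Vigenère-style cipher with numeric key [2,3]: position i shifts by key[i mod 2].
For merit: m+2=o, e+3=h, r+2=t, i+3=l, t+2=v.

ohtlv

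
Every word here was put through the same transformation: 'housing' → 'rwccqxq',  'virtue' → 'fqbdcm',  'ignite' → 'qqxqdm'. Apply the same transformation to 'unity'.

cxqdi

Two shifts are in play — +8 for a/e/i/o/u, +10 for every other letter.
Applying it to unity: u(vowel)+8=c, n(cons)+10=x, i(vowel)+8=q, t(cons)+10=d, y(cons)+10=i.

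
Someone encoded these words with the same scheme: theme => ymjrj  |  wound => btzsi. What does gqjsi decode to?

Compare letters: t→y is +5, h→m is +5, e→j is +5 — a constant shift. Each letter is shifted forward by 5 in the alphabet (a Caesar shift of +5).
Reversing it on gqjsi: g−5=b, q−5=l, j−5=e, s−5=n, i−5=d.

blend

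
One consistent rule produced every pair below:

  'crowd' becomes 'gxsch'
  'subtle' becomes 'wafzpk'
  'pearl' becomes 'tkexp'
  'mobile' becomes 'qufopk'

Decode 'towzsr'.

Shifts by position in crowd: pos 0: c→g (+4), pos 1: r→x (+6), pos 2: o→s (+4), pos 3: w→c (+6) — repeating every 2. The shifts repeat in a cycle of length 2: positions 0,1,… shift by +4, +6, then the pattern repeats.
Reversing it on towzsr: t−4=p, o−6=i, w−4=s, z−6=t, s−4=o, r−6=l.

pistol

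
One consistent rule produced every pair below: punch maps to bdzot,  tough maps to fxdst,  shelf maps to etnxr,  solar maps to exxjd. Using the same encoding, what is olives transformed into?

xxrhne

The shift depends on letter class: consonant p→b is +12, but vowel u→d is +9. Vowels shift forward by 9 and consonants shift forward by 12.
Applying it to olives: o(vowel)+9=x, l(cons)+12=x, i(vowel)+9=r, v(cons)+12=h, e(vowel)+9=n, s(cons)+12=e.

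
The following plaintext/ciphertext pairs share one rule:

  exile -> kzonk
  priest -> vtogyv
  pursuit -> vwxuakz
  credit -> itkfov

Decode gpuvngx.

another

Shifts by position in exile: pos 0: e→k (+6), pos 1: x→z (+2), pos 2: i→o (+6), pos 3: l→n (+2) — repeating every 2. A repeating key of period 2 is used — shifts +6, +2 over and over.
Decoding gpuvngx: g−6=a, p−2=n, u−6=o, v−2=t, n−6=h, g−2=e, x−6=r.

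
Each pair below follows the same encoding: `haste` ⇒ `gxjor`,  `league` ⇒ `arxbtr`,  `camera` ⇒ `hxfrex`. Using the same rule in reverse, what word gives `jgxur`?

h(7)→g(6) and a(0)→x(23) fit y≡5x+23 (mod 26); the inverse of 5 mod 26 is 21. Each letter's alphabet position (a=0..z=25) is mapped through 5·x+23 mod 26 — an affine cipher.
Decoding jgxur: j(9)→21·(9−23)≡18=s; g(6)→21·(6−23)≡7=h; x(23)→21·(23−23)≡0=a; u(20)→21·(20−23)≡15=p; r(17)→21·(17−23)≡4=e (all mod 26).

shape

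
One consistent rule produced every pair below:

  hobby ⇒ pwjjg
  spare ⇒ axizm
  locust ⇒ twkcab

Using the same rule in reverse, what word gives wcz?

Compare letters: h→p is +8, o→w is +8, b→j is +8 — a constant shift. This is a Caesar cipher with shift 8.
Decoding wcz: w−8=o, c−8=u, z−8=r.

our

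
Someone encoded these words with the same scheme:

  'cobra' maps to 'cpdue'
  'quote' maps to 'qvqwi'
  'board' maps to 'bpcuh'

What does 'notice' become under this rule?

npvlgj

The shift increases by 1 at each position, starting from +0: 0, 1, 2, ….
On notice: n+0=n, o+1=p, t+2=v, i+3=l, c+4=g, e+5=j.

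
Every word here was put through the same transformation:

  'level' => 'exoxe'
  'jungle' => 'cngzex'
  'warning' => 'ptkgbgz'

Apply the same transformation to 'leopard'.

Compare letters: l→e is +19, e→x is +19, v→o is +19 — a constant shift. It's a constant shift of +19 (ROT19).
Applying it to leopard: l+19=e, e+19=x, o+19=h, p+19=i, a+19=t, r+19=k, d+19=w.

exhitkw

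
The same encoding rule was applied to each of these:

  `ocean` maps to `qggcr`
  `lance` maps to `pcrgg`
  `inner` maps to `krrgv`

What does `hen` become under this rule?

lgr

Vowels shift forward by 2 and consonants shift forward by 4.
For hen: h(cons)+4=l, e(vowel)+2=g, n(cons)+4=r.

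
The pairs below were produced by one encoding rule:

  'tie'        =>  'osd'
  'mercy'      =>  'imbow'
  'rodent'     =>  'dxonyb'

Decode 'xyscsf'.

Read the word backwards and shift each letter +10.
Decoding xyscsf: shift back: x−10=n, y−10=o, s−10=i, c−10=s, s−10=i, f−10=v → noisiv; then reverse → vision.

vision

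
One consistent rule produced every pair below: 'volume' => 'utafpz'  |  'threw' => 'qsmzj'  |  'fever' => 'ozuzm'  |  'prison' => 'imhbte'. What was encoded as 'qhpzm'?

Treating letters as 0–25, the rule is x ↦ 15x + 17 (mod 26).
Decoding qhpzm: q(16)→7·(16−17)≡19=t; h(7)→7·(7−17)≡8=i; p(15)→7·(15−17)≡12=m; z(25)→7·(25−17)≡4=e; m(12)→7·(12−17)≡17=r (all mod 26).

timer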